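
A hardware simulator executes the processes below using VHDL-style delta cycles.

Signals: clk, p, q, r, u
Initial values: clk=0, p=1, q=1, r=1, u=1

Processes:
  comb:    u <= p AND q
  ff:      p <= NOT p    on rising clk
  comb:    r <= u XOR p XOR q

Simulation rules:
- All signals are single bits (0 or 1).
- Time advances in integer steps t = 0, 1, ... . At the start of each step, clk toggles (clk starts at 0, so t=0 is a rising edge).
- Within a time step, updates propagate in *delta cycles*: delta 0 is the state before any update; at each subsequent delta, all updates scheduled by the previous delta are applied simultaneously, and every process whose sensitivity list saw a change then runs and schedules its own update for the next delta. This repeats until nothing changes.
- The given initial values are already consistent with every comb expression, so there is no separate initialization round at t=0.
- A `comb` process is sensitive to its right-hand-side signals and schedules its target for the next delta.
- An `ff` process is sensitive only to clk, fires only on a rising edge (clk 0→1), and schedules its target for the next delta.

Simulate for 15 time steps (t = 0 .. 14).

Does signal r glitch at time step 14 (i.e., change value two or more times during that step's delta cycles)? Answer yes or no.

yes

[bits: q,p,clk,u,r]
t=0: Δ0=11011 Δ1=11111 Δ2=10111 Δ3=10100 Δ4=10101 | 4Δ
t=1: Δ0=10101 Δ1=10001 | 1Δ
t=2: Δ0=10001 Δ1=10101 Δ2=11101 Δ3=11110 Δ4=11111 | 4Δ
t=3: Δ0=11111 Δ1=11011 | 1Δ
t=4: Δ0=11011 Δ1=11111 Δ2=10111 Δ3=10100 Δ4=10101 | 4Δ
t=5: Δ0=10101 Δ1=10001 | 1Δ
t=6: Δ0=10001 Δ1=10101 Δ2=11101 Δ3=11110 Δ4=11111 | 4Δ
t=7: Δ0=11111 Δ1=11011 | 1Δ
t=8: Δ0=11011 Δ1=11111 Δ2=10111 Δ3=10100 Δ4=10101 | 4Δ
t=9: Δ0=10101 Δ1=10001 | 1Δ
t=10: Δ0=10001 Δ1=10101 Δ2=11101 Δ3=11110 Δ4=11111 | 4Δ
t=11: Δ0=11111 Δ1=11011 | 1Δ
t=12: Δ0=11011 Δ1=11111 Δ2=10111 Δ3=10100 Δ4=10101 | 4Δ
t=13: Δ0=10101 Δ1=10001 | 1Δ
t=14: Δ0=10001 Δ1=10101 Δ2=11101 Δ3=11110 Δ4=11111 | 4Δ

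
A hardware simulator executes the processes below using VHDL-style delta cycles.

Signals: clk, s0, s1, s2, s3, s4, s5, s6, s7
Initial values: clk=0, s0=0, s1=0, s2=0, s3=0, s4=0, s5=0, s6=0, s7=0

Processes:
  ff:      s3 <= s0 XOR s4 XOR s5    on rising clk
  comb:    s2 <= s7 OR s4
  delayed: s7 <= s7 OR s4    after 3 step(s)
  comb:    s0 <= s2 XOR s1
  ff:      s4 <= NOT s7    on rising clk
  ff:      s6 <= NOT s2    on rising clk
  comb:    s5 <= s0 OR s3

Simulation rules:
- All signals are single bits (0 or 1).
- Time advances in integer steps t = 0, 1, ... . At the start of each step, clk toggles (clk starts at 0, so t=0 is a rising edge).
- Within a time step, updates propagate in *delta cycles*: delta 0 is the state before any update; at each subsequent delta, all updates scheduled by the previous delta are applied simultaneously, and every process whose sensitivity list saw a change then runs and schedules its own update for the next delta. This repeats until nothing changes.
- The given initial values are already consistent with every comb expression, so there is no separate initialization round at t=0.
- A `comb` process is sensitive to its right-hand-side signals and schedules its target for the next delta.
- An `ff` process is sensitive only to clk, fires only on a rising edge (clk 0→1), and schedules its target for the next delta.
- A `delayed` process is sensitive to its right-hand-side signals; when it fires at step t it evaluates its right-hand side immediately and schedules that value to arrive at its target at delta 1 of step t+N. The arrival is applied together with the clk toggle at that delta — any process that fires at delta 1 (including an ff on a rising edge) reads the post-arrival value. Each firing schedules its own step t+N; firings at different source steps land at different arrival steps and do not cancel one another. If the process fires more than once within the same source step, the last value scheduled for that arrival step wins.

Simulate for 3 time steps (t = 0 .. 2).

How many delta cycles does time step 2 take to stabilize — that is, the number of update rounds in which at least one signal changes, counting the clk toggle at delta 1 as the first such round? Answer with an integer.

2

t0.Δ0 s5=0 s6=0 clk=0 s4=0 s7=0 s3=0 s1=0 s2=0 s0=0
t0.Δ1 s5=0 s6=0 clk=1 s4=0 s7=0 s3=0 s1=0 s2=0 s0=0
t0.Δ2 s5=0 s6=1 clk=1 s4=1 s7=0 s3=0 s1=0 s2=0 s0=0
t0.Δ3 s5=0 s6=1 clk=1 s4=1 s7=0 s3=0 s1=0 s2=1 s0=0
t0.Δ4 s5=0 s6=1 clk=1 s4=1 s7=0 s3=0 s1=0 s2=1 s0=1
t0.Δ5 s5=1 s6=1 clk=1 s4=1 s7=0 s3=0 s1=0 s2=1 s0=1
t1.Δ0 s5=1 s6=1 clk=1 s4=1 s7=0 s3=0 s1=0 s2=1 s0=1
t1.Δ1 s5=1 s6=1 clk=0 s4=1 s7=0 s3=0 s1=0 s2=1 s0=1
t2.Δ0 s5=1 s6=1 clk=0 s4=1 s7=0 s3=0 s1=0 s2=1 s0=1
t2.Δ1 s5=1 s6=1 clk=1 s4=1 s7=0 s3=0 s1=0 s2=1 s0=1
t2.Δ2 s5=1 s6=0 clk=1 s4=1 s7=0 s3=1 s1=0 s2=1 s0=1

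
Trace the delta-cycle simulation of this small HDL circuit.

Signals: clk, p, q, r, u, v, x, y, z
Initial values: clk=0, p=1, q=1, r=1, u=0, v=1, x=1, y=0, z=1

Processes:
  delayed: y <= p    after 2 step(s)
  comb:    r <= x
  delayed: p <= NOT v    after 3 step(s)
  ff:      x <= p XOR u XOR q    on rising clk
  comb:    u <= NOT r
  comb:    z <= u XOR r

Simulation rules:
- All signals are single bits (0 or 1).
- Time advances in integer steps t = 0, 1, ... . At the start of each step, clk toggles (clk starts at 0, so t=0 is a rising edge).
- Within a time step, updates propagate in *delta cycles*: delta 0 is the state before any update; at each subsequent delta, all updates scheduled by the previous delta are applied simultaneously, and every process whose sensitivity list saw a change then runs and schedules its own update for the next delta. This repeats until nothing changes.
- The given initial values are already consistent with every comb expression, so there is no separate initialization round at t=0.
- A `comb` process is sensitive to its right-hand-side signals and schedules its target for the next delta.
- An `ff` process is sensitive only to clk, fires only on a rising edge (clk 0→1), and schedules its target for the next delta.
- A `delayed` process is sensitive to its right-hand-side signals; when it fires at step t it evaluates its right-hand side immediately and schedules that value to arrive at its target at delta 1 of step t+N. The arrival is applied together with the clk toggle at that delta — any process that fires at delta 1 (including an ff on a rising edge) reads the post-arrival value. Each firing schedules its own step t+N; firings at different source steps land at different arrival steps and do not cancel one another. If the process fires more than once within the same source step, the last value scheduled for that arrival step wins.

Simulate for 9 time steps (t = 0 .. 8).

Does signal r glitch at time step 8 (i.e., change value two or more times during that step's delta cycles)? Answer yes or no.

[bits: v,q,p,r,u,y,clk,x,z]
t=0: Δ0=111100011 Δ1=111100111 Δ2=111100101 Δ3=111000101 Δ4=111010100 Δ5=111010101 | 5Δ
t=1: Δ0=111010101 Δ1=111010001 | 1Δ
t=2: Δ0=111010001 Δ1=111010101 Δ2=111010111 Δ3=111110111 Δ4=111100110 Δ5=111100111 | 5Δ
t=3: Δ0=111100111 Δ1=111100011 | 1Δ
t=4: Δ0=111100011 Δ1=111100111 Δ2=111100101 Δ3=111000101 Δ4=111010100 Δ5=111010101 | 5Δ
t=5: Δ0=111010101 Δ1=111010001 | 1Δ
t=6: Δ0=111010001 Δ1=111010101 Δ2=111010111 Δ3=111110111 Δ4=111100110 Δ5=111100111 | 5Δ
t=7: Δ0=111100111 Δ1=111100011 | 1Δ
t=8: Δ0=111100011 Δ1=111100111 Δ2=111100101 Δ3=111000101 Δ4=111010100 Δ5=111010101 | 5Δ

no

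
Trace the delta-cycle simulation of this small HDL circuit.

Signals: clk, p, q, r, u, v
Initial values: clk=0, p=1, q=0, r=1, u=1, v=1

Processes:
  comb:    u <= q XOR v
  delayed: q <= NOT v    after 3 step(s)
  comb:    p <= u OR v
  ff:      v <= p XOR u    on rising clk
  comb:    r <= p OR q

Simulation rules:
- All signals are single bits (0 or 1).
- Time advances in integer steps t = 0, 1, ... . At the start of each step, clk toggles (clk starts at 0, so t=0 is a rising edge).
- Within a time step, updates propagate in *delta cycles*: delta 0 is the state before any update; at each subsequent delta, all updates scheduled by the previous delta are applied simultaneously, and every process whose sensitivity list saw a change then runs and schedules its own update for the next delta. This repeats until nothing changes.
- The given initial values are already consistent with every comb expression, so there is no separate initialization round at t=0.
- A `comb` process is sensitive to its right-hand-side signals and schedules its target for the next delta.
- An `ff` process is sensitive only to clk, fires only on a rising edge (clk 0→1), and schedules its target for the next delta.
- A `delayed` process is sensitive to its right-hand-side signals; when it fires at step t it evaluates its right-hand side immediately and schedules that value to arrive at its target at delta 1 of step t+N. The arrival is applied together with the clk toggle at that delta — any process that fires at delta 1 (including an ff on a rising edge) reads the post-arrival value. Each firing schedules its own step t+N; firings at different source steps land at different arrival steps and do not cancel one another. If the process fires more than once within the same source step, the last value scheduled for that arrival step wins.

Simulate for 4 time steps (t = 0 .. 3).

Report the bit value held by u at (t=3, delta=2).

t0.Δ0 clk=0 v=1 u=1 r=1 p=1 q=0
t0.Δ1 clk=1 v=1 u=1 r=1 p=1 q=0
t0.Δ2 clk=1 v=0 u=1 r=1 p=1 q=0
t0.Δ3 clk=1 v=0 u=0 r=1 p=1 q=0
t0.Δ4 clk=1 v=0 u=0 r=1 p=0 q=0
t0.Δ5 clk=1 v=0 u=0 r=0 p=0 q=0
t1.Δ0 clk=1 v=0 u=0 r=0 p=0 q=0
t1.Δ1 clk=0 v=0 u=0 r=0 p=0 q=0
t2.Δ0 clk=0 v=0 u=0 r=0 p=0 q=0
t2.Δ1 clk=1 v=0 u=0 r=0 p=0 q=0
t3.Δ0 clk=1 v=0 u=0 r=0 p=0 q=0
t3.Δ1 clk=0 v=0 u=0 r=0 p=0 q=1
t3.Δ2 clk=0 v=0 u=1 r=1 p=0 q=1
t3.Δ3 clk=0 v=0 u=1 r=1 p=1 q=1

1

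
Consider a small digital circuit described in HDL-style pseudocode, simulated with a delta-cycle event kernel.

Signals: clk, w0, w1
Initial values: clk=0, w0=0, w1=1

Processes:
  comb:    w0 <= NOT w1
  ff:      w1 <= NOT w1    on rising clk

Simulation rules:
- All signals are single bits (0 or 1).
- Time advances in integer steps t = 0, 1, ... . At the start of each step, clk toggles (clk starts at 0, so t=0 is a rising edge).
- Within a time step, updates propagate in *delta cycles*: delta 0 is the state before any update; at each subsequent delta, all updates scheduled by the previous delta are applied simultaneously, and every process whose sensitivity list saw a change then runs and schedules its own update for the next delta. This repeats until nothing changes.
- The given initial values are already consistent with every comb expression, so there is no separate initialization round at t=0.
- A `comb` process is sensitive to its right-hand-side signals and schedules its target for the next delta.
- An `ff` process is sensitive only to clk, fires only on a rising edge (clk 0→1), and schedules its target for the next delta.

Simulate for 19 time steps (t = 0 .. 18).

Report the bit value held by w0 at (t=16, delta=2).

0

[bits: clk,w1,w0]
t=0: Δ0=010 Δ1=110 Δ2=100 Δ3=101 | 3Δ
t=1: Δ0=101 Δ1=001 | 1Δ
t=2: Δ0=001 Δ1=101 Δ2=111 Δ3=110 | 3Δ
t=3: Δ0=110 Δ1=010 | 1Δ
t=4: Δ0=010 Δ1=110 Δ2=100 Δ3=101 | 3Δ
t=5: Δ0=101 Δ1=001 | 1Δ
t=6: Δ0=001 Δ1=101 Δ2=111 Δ3=110 | 3Δ
t=7: Δ0=110 Δ1=010 | 1Δ
t=8: Δ0=010 Δ1=110 Δ2=100 Δ3=101 | 3Δ
t=9: Δ0=101 Δ1=001 | 1Δ
t=10: Δ0=001 Δ1=101 Δ2=111 Δ3=110 | 3Δ
t=11: Δ0=110 Δ1=010 | 1Δ
t=12: Δ0=010 Δ1=110 Δ2=100 Δ3=101 | 3Δ
t=13: Δ0=101 Δ1=001 | 1Δ
t=14: Δ0=001 Δ1=101 Δ2=111 Δ3=110 | 3Δ
t=15: Δ0=110 Δ1=010 | 1Δ
t=16: Δ0=010 Δ1=110 Δ2=100 Δ3=101 | 3Δ
t=17: Δ0=101 Δ1=001 | 1Δ
t=18: Δ0=001 Δ1=101 Δ2=111 Δ3=110 | 3Δ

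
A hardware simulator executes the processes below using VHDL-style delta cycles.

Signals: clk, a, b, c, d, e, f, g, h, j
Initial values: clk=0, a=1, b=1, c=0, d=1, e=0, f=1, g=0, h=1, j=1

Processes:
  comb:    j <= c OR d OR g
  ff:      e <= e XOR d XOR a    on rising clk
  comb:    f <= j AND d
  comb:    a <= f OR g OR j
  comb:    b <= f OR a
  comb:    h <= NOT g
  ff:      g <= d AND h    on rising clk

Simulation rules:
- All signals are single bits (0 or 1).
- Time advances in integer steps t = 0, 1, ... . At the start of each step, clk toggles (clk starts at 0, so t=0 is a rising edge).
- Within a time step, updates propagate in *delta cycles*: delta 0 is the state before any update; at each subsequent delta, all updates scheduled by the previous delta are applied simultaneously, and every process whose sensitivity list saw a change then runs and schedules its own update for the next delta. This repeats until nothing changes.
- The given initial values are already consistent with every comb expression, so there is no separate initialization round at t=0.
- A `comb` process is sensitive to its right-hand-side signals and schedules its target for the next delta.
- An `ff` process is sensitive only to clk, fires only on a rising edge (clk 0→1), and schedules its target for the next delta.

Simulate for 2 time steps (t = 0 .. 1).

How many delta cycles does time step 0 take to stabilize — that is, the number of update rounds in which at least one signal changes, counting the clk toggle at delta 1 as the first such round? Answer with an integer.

3

t=0 Δ0: j=1 f=1 a=1 clk=0 g=0 b=1 h=1 c=0 e=0 d=1
  Δ1: clk:0→1
  Δ2: g:0→1
  Δ3: h:1→0
  (3Δ to stable)
t=1 Δ0: j=1 f=1 a=1 clk=1 g=1 b=1 h=0 c=0 e=0 d=1
  Δ1: clk:1→0
  (1Δ to stable)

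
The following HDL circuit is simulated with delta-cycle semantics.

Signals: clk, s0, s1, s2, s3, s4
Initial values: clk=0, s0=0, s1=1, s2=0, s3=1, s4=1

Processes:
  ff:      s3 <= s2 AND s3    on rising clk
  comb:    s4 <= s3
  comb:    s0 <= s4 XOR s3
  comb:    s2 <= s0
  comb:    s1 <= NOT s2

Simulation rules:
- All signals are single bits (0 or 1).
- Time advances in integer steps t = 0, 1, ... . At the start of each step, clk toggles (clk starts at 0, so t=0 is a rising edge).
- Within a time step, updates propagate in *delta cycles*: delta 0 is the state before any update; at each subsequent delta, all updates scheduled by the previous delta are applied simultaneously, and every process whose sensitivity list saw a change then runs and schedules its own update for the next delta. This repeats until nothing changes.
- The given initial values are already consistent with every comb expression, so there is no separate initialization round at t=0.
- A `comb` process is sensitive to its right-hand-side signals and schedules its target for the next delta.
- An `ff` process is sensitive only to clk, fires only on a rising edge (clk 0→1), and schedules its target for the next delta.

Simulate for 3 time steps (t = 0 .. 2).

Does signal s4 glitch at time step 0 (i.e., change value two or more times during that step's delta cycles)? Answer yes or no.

t0.Δ0 s0=0 clk=0 s4=1 s3=1 s2=0 s1=1
t0.Δ1 s0=0 clk=1 s4=1 s3=1 s2=0 s1=1
t0.Δ2 s0=0 clk=1 s4=1 s3=0 s2=0 s1=1
t0.Δ3 s0=1 clk=1 s4=0 s3=0 s2=0 s1=1
t0.Δ4 s0=0 clk=1 s4=0 s3=0 s2=1 s1=1
t0.Δ5 s0=0 clk=1 s4=0 s3=0 s2=0 s1=0
t0.Δ6 s0=0 clk=1 s4=0 s3=0 s2=0 s1=1
t1.Δ0 s0=0 clk=1 s4=0 s3=0 s2=0 s1=1
t1.Δ1 s0=0 clk=0 s4=0 s3=0 s2=0 s1=1
t2.Δ0 s0=0 clk=0 s4=0 s3=0 s2=0 s1=1
t2.Δ1 s0=0 clk=1 s4=0 s3=0 s2=0 s1=1

no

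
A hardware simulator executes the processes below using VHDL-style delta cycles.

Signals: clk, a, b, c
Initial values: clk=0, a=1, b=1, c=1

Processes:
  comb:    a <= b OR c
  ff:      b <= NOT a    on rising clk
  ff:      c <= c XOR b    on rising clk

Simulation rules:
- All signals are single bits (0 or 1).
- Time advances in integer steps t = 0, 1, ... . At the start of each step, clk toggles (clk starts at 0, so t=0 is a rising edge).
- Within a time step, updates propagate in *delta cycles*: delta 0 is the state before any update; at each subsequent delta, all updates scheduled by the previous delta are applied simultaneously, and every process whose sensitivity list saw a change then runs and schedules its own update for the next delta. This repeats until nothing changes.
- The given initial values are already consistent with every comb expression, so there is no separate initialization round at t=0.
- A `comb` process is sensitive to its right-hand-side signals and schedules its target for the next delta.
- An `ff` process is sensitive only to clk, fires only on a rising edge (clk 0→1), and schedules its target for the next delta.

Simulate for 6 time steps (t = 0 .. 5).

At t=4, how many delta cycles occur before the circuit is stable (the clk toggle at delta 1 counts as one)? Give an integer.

[bits: clk,b,c,a]
t=0: Δ0=0111 Δ1=1111 Δ2=1001 Δ3=1000 | 3Δ
t=1: Δ0=1000 Δ1=0000 | 1Δ
t=2: Δ0=0000 Δ1=1000 Δ2=1100 Δ3=1101 | 3Δ
t=3: Δ0=1101 Δ1=0101 | 1Δ
t=4: Δ0=0101 Δ1=1101 Δ2=1011 | 2Δ
t=5: Δ0=1011 Δ1=0011 | 1Δ

2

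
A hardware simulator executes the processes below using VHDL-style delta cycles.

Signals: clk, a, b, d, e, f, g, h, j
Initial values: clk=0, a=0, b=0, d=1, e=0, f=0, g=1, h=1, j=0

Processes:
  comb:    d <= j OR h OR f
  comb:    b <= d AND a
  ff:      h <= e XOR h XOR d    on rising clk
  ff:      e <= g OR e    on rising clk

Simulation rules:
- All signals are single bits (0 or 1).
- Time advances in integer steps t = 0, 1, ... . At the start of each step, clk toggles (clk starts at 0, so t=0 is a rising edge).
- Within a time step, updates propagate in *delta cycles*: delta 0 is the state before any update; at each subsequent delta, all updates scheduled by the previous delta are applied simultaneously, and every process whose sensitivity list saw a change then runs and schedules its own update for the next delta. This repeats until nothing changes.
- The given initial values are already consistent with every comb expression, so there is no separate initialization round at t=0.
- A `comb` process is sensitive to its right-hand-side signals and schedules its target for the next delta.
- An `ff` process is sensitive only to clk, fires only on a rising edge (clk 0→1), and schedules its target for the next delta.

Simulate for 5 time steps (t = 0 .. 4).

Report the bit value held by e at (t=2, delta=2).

1

t0.Δ0 f=0 g=1 h=1 b=0 d=1 j=0 clk=0 e=0 a=0
t0.Δ1 f=0 g=1 h=1 b=0 d=1 j=0 clk=1 e=0 a=0
t0.Δ2 f=0 g=1 h=0 b=0 d=1 j=0 clk=1 e=1 a=0
t0.Δ3 f=0 g=1 h=0 b=0 d=0 j=0 clk=1 e=1 a=0
t1.Δ0 f=0 g=1 h=0 b=0 d=0 j=0 clk=1 e=1 a=0
t1.Δ1 f=0 g=1 h=0 b=0 d=0 j=0 clk=0 e=1 a=0
t2.Δ0 f=0 g=1 h=0 b=0 d=0 j=0 clk=0 e=1 a=0
t2.Δ1 f=0 g=1 h=0 b=0 d=0 j=0 clk=1 e=1 a=0
t2.Δ2 f=0 g=1 h=1 b=0 d=0 j=0 clk=1 e=1 a=0
t2.Δ3 f=0 g=1 h=1 b=0 d=1 j=0 clk=1 e=1 a=0
t3.Δ0 f=0 g=1 h=1 b=0 d=1 j=0 clk=1 e=1 a=0
t3.Δ1 f=0 g=1 h=1 b=0 d=1 j=0 clk=0 e=1 a=0
t4.Δ0 f=0 g=1 h=1 b=0 d=1 j=0 clk=0 e=1 a=0
t4.Δ1 f=0 g=1 h=1 b=0 d=1 j=0 clk=1 e=1 a=0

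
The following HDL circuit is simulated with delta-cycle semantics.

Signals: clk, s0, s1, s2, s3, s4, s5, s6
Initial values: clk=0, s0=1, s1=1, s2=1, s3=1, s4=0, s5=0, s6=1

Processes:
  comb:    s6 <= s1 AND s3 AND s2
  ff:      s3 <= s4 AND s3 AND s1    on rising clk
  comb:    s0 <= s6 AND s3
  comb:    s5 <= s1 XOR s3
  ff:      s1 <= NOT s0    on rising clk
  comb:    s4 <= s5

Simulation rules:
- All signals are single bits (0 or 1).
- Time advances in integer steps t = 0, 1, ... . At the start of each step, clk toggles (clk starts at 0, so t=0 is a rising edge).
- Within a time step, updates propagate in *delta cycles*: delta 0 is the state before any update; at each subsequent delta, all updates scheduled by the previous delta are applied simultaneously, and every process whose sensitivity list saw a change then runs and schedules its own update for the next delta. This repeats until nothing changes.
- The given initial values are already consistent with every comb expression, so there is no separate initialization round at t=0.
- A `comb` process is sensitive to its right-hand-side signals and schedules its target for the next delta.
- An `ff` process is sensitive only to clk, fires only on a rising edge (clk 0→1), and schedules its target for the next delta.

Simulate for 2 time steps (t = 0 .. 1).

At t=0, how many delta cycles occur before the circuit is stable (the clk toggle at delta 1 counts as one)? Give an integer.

3

[bits: clk,s3,s6,s2,s0,s1,s5,s4]
t=0: Δ0=01111100 Δ1=11111100 Δ2=10111000 Δ3=10010000 | 3Δ
t=1: Δ0=10010000 Δ1=00010000 | 1Δ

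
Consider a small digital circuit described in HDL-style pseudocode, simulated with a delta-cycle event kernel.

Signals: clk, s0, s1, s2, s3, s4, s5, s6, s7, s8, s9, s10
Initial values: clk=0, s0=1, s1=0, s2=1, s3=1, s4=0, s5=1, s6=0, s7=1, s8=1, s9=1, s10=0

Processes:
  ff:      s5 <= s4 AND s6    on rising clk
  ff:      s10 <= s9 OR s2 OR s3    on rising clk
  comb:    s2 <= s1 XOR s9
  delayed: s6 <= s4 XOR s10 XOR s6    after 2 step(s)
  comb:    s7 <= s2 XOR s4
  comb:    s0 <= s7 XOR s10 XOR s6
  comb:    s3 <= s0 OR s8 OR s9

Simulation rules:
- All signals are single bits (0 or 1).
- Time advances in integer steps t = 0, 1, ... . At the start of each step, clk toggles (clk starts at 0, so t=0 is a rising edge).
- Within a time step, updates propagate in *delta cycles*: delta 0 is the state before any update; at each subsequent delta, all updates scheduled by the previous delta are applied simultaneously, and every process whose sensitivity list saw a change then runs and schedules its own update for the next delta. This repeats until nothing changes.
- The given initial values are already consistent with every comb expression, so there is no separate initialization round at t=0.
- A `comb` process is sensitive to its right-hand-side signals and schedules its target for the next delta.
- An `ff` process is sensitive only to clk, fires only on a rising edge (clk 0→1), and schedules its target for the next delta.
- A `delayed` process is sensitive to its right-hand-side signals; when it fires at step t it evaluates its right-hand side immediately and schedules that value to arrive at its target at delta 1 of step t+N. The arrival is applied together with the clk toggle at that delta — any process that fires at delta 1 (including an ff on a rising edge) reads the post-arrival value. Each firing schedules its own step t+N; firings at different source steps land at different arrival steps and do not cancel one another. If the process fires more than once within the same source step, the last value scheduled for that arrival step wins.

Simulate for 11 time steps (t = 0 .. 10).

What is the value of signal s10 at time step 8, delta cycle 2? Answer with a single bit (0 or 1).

t0.Δ0 s10=0 s8=1 s2=1 s0=1 s3=1 s9=1 clk=0 s7=1 s1=0 s5=1 s4=0 s6=0
t0.Δ1 s10=0 s8=1 s2=1 s0=1 s3=1 s9=1 clk=1 s7=1 s1=0 s5=1 s4=0 s6=0
t0.Δ2 s10=1 s8=1 s2=1 s0=1 s3=1 s9=1 clk=1 s7=1 s1=0 s5=0 s4=0 s6=0
t0.Δ3 s10=1 s8=1 s2=1 s0=0 s3=1 s9=1 clk=1 s7=1 s1=0 s5=0 s4=0 s6=0
t1.Δ0 s10=1 s8=1 s2=1 s0=0 s3=1 s9=1 clk=1 s7=1 s1=0 s5=0 s4=0 s6=0
t1.Δ1 s10=1 s8=1 s2=1 s0=0 s3=1 s9=1 clk=0 s7=1 s1=0 s5=0 s4=0 s6=0
t2.Δ0 s10=1 s8=1 s2=1 s0=0 s3=1 s9=1 clk=0 s7=1 s1=0 s5=0 s4=0 s6=0
t2.Δ1 s10=1 s8=1 s2=1 s0=0 s3=1 s9=1 clk=1 s7=1 s1=0 s5=0 s4=0 s6=1
t2.Δ2 s10=1 s8=1 s2=1 s0=1 s3=1 s9=1 clk=1 s7=1 s1=0 s5=0 s4=0 s6=1
t3.Δ0 s10=1 s8=1 s2=1 s0=1 s3=1 s9=1 clk=1 s7=1 s1=0 s5=0 s4=0 s6=1
t3.Δ1 s10=1 s8=1 s2=1 s0=1 s3=1 s9=1 clk=0 s7=1 s1=0 s5=0 s4=0 s6=1
t4.Δ0 s10=1 s8=1 s2=1 s0=1 s3=1 s9=1 clk=0 s7=1 s1=0 s5=0 s4=0 s6=1
t4.Δ1 s10=1 s8=1 s2=1 s0=1 s3=1 s9=1 clk=1 s7=1 s1=0 s5=0 s4=0 s6=0
t4.Δ2 s10=1 s8=1 s2=1 s0=0 s3=1 s9=1 clk=1 s7=1 s1=0 s5=0 s4=0 s6=0
t5.Δ0 s10=1 s8=1 s2=1 s0=0 s3=1 s9=1 clk=1 s7=1 s1=0 s5=0 s4=0 s6=0
t5.Δ1 s10=1 s8=1 s2=1 s0=0 s3=1 s9=1 clk=0 s7=1 s1=0 s5=0 s4=0 s6=0
t6.Δ0 s10=1 s8=1 s2=1 s0=0 s3=1 s9=1 clk=0 s7=1 s1=0 s5=0 s4=0 s6=0
t6.Δ1 s10=1 s8=1 s2=1 s0=0 s3=1 s9=1 clk=1 s7=1 s1=0 s5=0 s4=0 s6=1
t6.Δ2 s10=1 s8=1 s2=1 s0=1 s3=1 s9=1 clk=1 s7=1 s1=0 s5=0 s4=0 s6=1
t7.Δ0 s10=1 s8=1 s2=1 s0=1 s3=1 s9=1 clk=1 s7=1 s1=0 s5=0 s4=0 s6=1
t7.Δ1 s10=1 s8=1 s2=1 s0=1 s3=1 s9=1 clk=0 s7=1 s1=0 s5=0 s4=0 s6=1
t8.Δ0 s10=1 s8=1 s2=1 s0=1 s3=1 s9=1 clk=0 s7=1 s1=0 s5=0 s4=0 s6=1
t8.Δ1 s10=1 s8=1 s2=1 s0=1 s3=1 s9=1 clk=1 s7=1 s1=0 s5=0 s4=0 s6=0
t8.Δ2 s10=1 s8=1 s2=1 s0=0 s3=1 s9=1 clk=1 s7=1 s1=0 s5=0 s4=0 s6=0
t9.Δ0 s10=1 s8=1 s2=1 s0=0 s3=1 s9=1 clk=1 s7=1 s1=0 s5=0 s4=0 s6=0
t9.Δ1 s10=1 s8=1 s2=1 s0=0 s3=1 s9=1 clk=0 s7=1 s1=0 s5=0 s4=0 s6=0
t10.Δ0 s10=1 s8=1 s2=1 s0=0 s3=1 s9=1 clk=0 s7=1 s1=0 s5=0 s4=0 s6=0
t10.Δ1 s10=1 s8=1 s2=1 s0=0 s3=1 s9=1 clk=1 s7=1 s1=0 s5=0 s4=0 s6=1
t10.Δ2 s10=1 s8=1 s2=1 s0=1 s3=1 s9=1 clk=1 s7=1 s1=0 s5=0 s4=0 s6=1

1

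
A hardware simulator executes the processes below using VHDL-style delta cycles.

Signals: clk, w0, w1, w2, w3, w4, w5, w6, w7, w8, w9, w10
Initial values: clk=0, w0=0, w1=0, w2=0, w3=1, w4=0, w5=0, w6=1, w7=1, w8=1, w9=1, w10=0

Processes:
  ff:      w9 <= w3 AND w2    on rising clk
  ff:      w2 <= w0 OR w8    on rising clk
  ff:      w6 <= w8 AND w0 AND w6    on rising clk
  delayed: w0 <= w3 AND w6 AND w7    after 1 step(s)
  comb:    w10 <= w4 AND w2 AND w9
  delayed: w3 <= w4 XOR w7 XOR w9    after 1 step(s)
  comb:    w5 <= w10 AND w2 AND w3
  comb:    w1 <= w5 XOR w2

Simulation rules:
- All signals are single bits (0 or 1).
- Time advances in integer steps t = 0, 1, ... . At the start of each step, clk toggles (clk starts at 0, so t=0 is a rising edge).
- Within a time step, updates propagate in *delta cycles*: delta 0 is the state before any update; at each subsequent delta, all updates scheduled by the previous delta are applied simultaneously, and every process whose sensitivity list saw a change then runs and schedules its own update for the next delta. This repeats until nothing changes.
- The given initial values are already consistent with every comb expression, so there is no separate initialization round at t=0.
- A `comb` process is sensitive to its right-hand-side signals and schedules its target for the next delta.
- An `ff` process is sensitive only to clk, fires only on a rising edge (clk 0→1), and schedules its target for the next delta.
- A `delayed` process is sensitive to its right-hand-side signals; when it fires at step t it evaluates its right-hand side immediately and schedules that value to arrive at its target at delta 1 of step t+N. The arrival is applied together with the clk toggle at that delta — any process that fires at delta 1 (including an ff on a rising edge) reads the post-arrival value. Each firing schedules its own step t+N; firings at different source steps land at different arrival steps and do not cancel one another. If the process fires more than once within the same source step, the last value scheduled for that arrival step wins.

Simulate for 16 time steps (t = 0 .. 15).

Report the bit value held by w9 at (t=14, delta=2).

t0.Δ0 w5=0 w10=0 w0=0 w1=0 w8=1 w4=0 w3=1 clk=0 w7=1 w6=1 w2=0 w9=1
t0.Δ1 w5=0 w10=0 w0=0 w1=0 w8=1 w4=0 w3=1 clk=1 w7=1 w6=1 w2=0 w9=1
t0.Δ2 w5=0 w10=0 w0=0 w1=0 w8=1 w4=0 w3=1 clk=1 w7=1 w6=0 w2=1 w9=0
t0.Δ3 w5=0 w10=0 w0=0 w1=1 w8=1 w4=0 w3=1 clk=1 w7=1 w6=0 w2=1 w9=0
t1.Δ0 w5=0 w10=0 w0=0 w1=1 w8=1 w4=0 w3=1 clk=1 w7=1 w6=0 w2=1 w9=0
t1.Δ1 w5=0 w10=0 w0=0 w1=1 w8=1 w4=0 w3=1 clk=0 w7=1 w6=0 w2=1 w9=0
t2.Δ0 w5=0 w10=0 w0=0 w1=1 w8=1 w4=0 w3=1 clk=0 w7=1 w6=0 w2=1 w9=0
t2.Δ1 w5=0 w10=0 w0=0 w1=1 w8=1 w4=0 w3=1 clk=1 w7=1 w6=0 w2=1 w9=0
t2.Δ2 w5=0 w10=0 w0=0 w1=1 w8=1 w4=0 w3=1 clk=1 w7=1 w6=0 w2=1 w9=1
t3.Δ0 w5=0 w10=0 w0=0 w1=1 w8=1 w4=0 w3=1 clk=1 w7=1 w6=0 w2=1 w9=1
t3.Δ1 w5=0 w10=0 w0=0 w1=1 w8=1 w4=0 w3=0 clk=0 w7=1 w6=0 w2=1 w9=1
t4.Δ0 w5=0 w10=0 w0=0 w1=1 w8=1 w4=0 w3=0 clk=0 w7=1 w6=0 w2=1 w9=1
t4.Δ1 w5=0 w10=0 w0=0 w1=1 w8=1 w4=0 w3=0 clk=1 w7=1 w6=0 w2=1 w9=1
t4.Δ2 w5=0 w10=0 w0=0 w1=1 w8=1 w4=0 w3=0 clk=1 w7=1 w6=0 w2=1 w9=0
t5.Δ0 w5=0 w10=0 w0=0 w1=1 w8=1 w4=0 w3=0 clk=1 w7=1 w6=0 w2=1 w9=0
t5.Δ1 w5=0 w10=0 w0=0 w1=1 w8=1 w4=0 w3=1 clk=0 w7=1 w6=0 w2=1 w9=0
t6.Δ0 w5=0 w10=0 w0=0 w1=1 w8=1 w4=0 w3=1 clk=0 w7=1 w6=0 w2=1 w9=0
t6.Δ1 w5=0 w10=0 w0=0 w1=1 w8=1 w4=0 w3=1 clk=1 w7=1 w6=0 w2=1 w9=0
t6.Δ2 w5=0 w10=0 w0=0 w1=1 w8=1 w4=0 w3=1 clk=1 w7=1 w6=0 w2=1 w9=1
t7.Δ0 w5=0 w10=0 w0=0 w1=1 w8=1 w4=0 w3=1 clk=1 w7=1 w6=0 w2=1 w9=1
t7.Δ1 w5=0 w10=0 w0=0 w1=1 w8=1 w4=0 w3=0 clk=0 w7=1 w6=0 w2=1 w9=1
t8.Δ0 w5=0 w10=0 w0=0 w1=1 w8=1 w4=0 w3=0 clk=0 w7=1 w6=0 w2=1 w9=1
t8.Δ1 w5=0 w10=0 w0=0 w1=1 w8=1 w4=0 w3=0 clk=1 w7=1 w6=0 w2=1 w9=1
t8.Δ2 w5=0 w10=0 w0=0 w1=1 w8=1 w4=0 w3=0 clk=1 w7=1 w6=0 w2=1 w9=0
t9.Δ0 w5=0 w10=0 w0=0 w1=1 w8=1 w4=0 w3=0 clk=1 w7=1 w6=0 w2=1 w9=0
t9.Δ1 w5=0 w10=0 w0=0 w1=1 w8=1 w4=0 w3=1 clk=0 w7=1 w6=0 w2=1 w9=0
t10.Δ0 w5=0 w10=0 w0=0 w1=1 w8=1 w4=0 w3=1 clk=0 w7=1 w6=0 w2=1 w9=0
t10.Δ1 w5=0 w10=0 w0=0 w1=1 w8=1 w4=0 w3=1 clk=1 w7=1 w6=0 w2=1 w9=0
t10.Δ2 w5=0 w10=0 w0=0 w1=1 w8=1 w4=0 w3=1 clk=1 w7=1 w6=0 w2=1 w9=1
t11.Δ0 w5=0 w10=0 w0=0 w1=1 w8=1 w4=0 w3=1 clk=1 w7=1 w6=0 w2=1 w9=1
t11.Δ1 w5=0 w10=0 w0=0 w1=1 w8=1 w4=0 w3=0 clk=0 w7=1 w6=0 w2=1 w9=1
t12.Δ0 w5=0 w10=0 w0=0 w1=1 w8=1 w4=0 w3=0 clk=0 w7=1 w6=0 w2=1 w9=1
t12.Δ1 w5=0 w10=0 w0=0 w1=1 w8=1 w4=0 w3=0 clk=1 w7=1 w6=0 w2=1 w9=1
t12.Δ2 w5=0 w10=0 w0=0 w1=1 w8=1 w4=0 w3=0 clk=1 w7=1 w6=0 w2=1 w9=0
t13.Δ0 w5=0 w10=0 w0=0 w1=1 w8=1 w4=0 w3=0 clk=1 w7=1 w6=0 w2=1 w9=0
t13.Δ1 w5=0 w10=0 w0=0 w1=1 w8=1 w4=0 w3=1 clk=0 w7=1 w6=0 w2=1 w9=0
t14.Δ0 w5=0 w10=0 w0=0 w1=1 w8=1 w4=0 w3=1 clk=0 w7=1 w6=0 w2=1 w9=0
t14.Δ1 w5=0 w10=0 w0=0 w1=1 w8=1 w4=0 w3=1 clk=1 w7=1 w6=0 w2=1 w9=0
t14.Δ2 w5=0 w10=0 w0=0 w1=1 w8=1 w4=0 w3=1 clk=1 w7=1 w6=0 w2=1 w9=1
t15.Δ0 w5=0 w10=0 w0=0 w1=1 w8=1 w4=0 w3=1 clk=1 w7=1 w6=0 w2=1 w9=1
t15.Δ1 w5=0 w10=0 w0=0 w1=1 w8=1 w4=0 w3=0 clk=0 w7=1 w6=0 w2=1 w9=1

1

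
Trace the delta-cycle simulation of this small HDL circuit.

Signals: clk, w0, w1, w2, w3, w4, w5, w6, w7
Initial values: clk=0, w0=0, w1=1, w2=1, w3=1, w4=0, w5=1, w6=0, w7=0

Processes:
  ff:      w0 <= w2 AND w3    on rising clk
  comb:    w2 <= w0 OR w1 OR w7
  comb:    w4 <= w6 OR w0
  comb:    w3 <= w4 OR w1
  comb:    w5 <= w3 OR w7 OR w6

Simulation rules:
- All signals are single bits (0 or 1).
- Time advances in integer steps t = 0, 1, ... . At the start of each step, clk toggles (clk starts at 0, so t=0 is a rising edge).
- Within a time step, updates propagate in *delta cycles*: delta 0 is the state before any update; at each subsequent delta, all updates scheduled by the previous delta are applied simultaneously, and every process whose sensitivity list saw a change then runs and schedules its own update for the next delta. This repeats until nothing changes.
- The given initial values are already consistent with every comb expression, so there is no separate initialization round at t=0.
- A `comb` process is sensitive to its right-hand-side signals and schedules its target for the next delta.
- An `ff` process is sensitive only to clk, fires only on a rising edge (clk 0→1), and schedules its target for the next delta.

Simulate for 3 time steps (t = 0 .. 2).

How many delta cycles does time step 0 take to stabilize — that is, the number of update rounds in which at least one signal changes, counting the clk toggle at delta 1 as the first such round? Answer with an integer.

t=0 Δ0: w2=1 w7=0 w5=1 clk=0 w3=1 w1=1 w4=0 w6=0 w0=0
  Δ1: clk:0→1
  Δ2: w0:0→1
  Δ3: w4:0→1
  (3Δ to stable)
t=1 Δ0: w2=1 w7=0 w5=1 clk=1 w3=1 w1=1 w4=1 w6=0 w0=1
  Δ1: clk:1→0
  (1Δ to stable)
t=2 Δ0: w2=1 w7=0 w5=1 clk=0 w3=1 w1=1 w4=1 w6=0 w0=1
  Δ1: clk:0→1
  (1Δ to stable)

3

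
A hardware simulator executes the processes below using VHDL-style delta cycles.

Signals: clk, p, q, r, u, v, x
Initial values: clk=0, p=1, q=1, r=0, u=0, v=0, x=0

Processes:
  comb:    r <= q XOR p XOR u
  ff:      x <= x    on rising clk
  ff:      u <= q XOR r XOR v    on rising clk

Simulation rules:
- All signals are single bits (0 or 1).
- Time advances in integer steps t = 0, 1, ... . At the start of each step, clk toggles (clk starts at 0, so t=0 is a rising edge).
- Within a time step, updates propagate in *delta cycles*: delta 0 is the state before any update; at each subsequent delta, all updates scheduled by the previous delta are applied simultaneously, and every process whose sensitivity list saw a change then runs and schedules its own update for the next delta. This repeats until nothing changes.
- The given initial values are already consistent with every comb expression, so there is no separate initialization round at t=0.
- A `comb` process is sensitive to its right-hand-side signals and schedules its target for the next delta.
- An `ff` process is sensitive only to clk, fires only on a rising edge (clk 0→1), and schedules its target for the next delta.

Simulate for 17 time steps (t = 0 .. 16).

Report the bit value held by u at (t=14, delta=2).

t=0 Δ0: clk=0 p=1 u=0 v=0 r=0 q=1 x=0
  Δ1: clk:0→1
  Δ2: u:0→1
  Δ3: r:0→1
  (3Δ to stable)
t=1 Δ0: clk=1 p=1 u=1 v=0 r=1 q=1 x=0
  Δ1: clk:1→0
  (1Δ to stable)
t=2 Δ0: clk=0 p=1 u=1 v=0 r=1 q=1 x=0
  Δ1: clk:0→1
  Δ2: u:1→0
  Δ3: r:1→0
  (3Δ to stable)
t=3 Δ0: clk=1 p=1 u=0 v=0 r=0 q=1 x=0
  Δ1: clk:1→0
  (1Δ to stable)
t=4 Δ0: clk=0 p=1 u=0 v=0 r=0 q=1 x=0
  Δ1: clk:0→1
  Δ2: u:0→1
  Δ3: r:0→1
  (3Δ to stable)
t=5 Δ0: clk=1 p=1 u=1 v=0 r=1 q=1 x=0
  Δ1: clk:1→0
  (1Δ to stable)
t=6 Δ0: clk=0 p=1 u=1 v=0 r=1 q=1 x=0
  Δ1: clk:0→1
  Δ2: u:1→0
  Δ3: r:1→0
  (3Δ to stable)
t=7 Δ0: clk=1 p=1 u=0 v=0 r=0 q=1 x=0
  Δ1: clk:1→0
  (1Δ to stable)
t=8 Δ0: clk=0 p=1 u=0 v=0 r=0 q=1 x=0
  Δ1: clk:0→1
  Δ2: u:0→1
  Δ3: r:0→1
  (3Δ to stable)
t=9 Δ0: clk=1 p=1 u=1 v=0 r=1 q=1 x=0
  Δ1: clk:1→0
  (1Δ to stable)
t=10 Δ0: clk=0 p=1 u=1 v=0 r=1 q=1 x=0
  Δ1: clk:0→1
  Δ2: u:1→0
  Δ3: r:1→0
  (3Δ to stable)
t=11 Δ0: clk=1 p=1 u=0 v=0 r=0 q=1 x=0
  Δ1: clk:1→0
  (1Δ to stable)
t=12 Δ0: clk=0 p=1 u=0 v=0 r=0 q=1 x=0
  Δ1: clk:0→1
  Δ2: u:0→1
  Δ3: r:0→1
  (3Δ to stable)
t=13 Δ0: clk=1 p=1 u=1 v=0 r=1 q=1 x=0
  Δ1: clk:1→0
  (1Δ to stable)
t=14 Δ0: clk=0 p=1 u=1 v=0 r=1 q=1 x=0
  Δ1: clk:0→1
  Δ2: u:1→0
  Δ3: r:1→0
  (3Δ to stable)
t=15 Δ0: clk=1 p=1 u=0 v=0 r=0 q=1 x=0
  Δ1: clk:1→0
  (1Δ to stable)
t=16 Δ0: clk=0 p=1 u=0 v=0 r=0 q=1 x=0
  Δ1: clk:0→1
  Δ2: u:0→1
  Δ3: r:0→1
  (3Δ to stable)

0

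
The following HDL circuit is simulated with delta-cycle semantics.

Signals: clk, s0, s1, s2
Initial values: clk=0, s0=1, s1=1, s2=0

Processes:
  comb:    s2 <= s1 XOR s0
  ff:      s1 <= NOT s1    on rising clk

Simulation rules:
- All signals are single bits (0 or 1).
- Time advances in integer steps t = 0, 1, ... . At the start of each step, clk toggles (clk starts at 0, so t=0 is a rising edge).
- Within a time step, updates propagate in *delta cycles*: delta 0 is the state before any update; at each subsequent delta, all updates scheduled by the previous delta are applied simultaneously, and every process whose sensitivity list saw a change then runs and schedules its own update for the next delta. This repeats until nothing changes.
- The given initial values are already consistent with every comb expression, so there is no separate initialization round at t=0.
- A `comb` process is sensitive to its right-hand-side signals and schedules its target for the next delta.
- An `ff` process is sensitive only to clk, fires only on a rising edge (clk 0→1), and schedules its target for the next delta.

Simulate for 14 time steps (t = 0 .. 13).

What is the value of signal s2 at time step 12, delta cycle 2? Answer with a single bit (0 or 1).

0

t0.Δ0 s1=1 s0=1 s2=0 clk=0
t0.Δ1 s1=1 s0=1 s2=0 clk=1
t0.Δ2 s1=0 s0=1 s2=0 clk=1
t0.Δ3 s1=0 s0=1 s2=1 clk=1
t1.Δ0 s1=0 s0=1 s2=1 clk=1
t1.Δ1 s1=0 s0=1 s2=1 clk=0
t2.Δ0 s1=0 s0=1 s2=1 clk=0
t2.Δ1 s1=0 s0=1 s2=1 clk=1
t2.Δ2 s1=1 s0=1 s2=1 clk=1
t2.Δ3 s1=1 s0=1 s2=0 clk=1
t3.Δ0 s1=1 s0=1 s2=0 clk=1
t3.Δ1 s1=1 s0=1 s2=0 clk=0
t4.Δ0 s1=1 s0=1 s2=0 clk=0
t4.Δ1 s1=1 s0=1 s2=0 clk=1
t4.Δ2 s1=0 s0=1 s2=0 clk=1
t4.Δ3 s1=0 s0=1 s2=1 clk=1
t5.Δ0 s1=0 s0=1 s2=1 clk=1
t5.Δ1 s1=0 s0=1 s2=1 clk=0
t6.Δ0 s1=0 s0=1 s2=1 clk=0
t6.Δ1 s1=0 s0=1 s2=1 clk=1
t6.Δ2 s1=1 s0=1 s2=1 clk=1
t6.Δ3 s1=1 s0=1 s2=0 clk=1
t7.Δ0 s1=1 s0=1 s2=0 clk=1
t7.Δ1 s1=1 s0=1 s2=0 clk=0
t8.Δ0 s1=1 s0=1 s2=0 clk=0
t8.Δ1 s1=1 s0=1 s2=0 clk=1
t8.Δ2 s1=0 s0=1 s2=0 clk=1
t8.Δ3 s1=0 s0=1 s2=1 clk=1
t9.Δ0 s1=0 s0=1 s2=1 clk=1
t9.Δ1 s1=0 s0=1 s2=1 clk=0
t10.Δ0 s1=0 s0=1 s2=1 clk=0
t10.Δ1 s1=0 s0=1 s2=1 clk=1
t10.Δ2 s1=1 s0=1 s2=1 clk=1
t10.Δ3 s1=1 s0=1 s2=0 clk=1
t11.Δ0 s1=1 s0=1 s2=0 clk=1
t11.Δ1 s1=1 s0=1 s2=0 clk=0
t12.Δ0 s1=1 s0=1 s2=0 clk=0
t12.Δ1 s1=1 s0=1 s2=0 clk=1
t12.Δ2 s1=0 s0=1 s2=0 clk=1
t12.Δ3 s1=0 s0=1 s2=1 clk=1
t13.Δ0 s1=0 s0=1 s2=1 clk=1
t13.Δ1 s1=0 s0=1 s2=1 clk=0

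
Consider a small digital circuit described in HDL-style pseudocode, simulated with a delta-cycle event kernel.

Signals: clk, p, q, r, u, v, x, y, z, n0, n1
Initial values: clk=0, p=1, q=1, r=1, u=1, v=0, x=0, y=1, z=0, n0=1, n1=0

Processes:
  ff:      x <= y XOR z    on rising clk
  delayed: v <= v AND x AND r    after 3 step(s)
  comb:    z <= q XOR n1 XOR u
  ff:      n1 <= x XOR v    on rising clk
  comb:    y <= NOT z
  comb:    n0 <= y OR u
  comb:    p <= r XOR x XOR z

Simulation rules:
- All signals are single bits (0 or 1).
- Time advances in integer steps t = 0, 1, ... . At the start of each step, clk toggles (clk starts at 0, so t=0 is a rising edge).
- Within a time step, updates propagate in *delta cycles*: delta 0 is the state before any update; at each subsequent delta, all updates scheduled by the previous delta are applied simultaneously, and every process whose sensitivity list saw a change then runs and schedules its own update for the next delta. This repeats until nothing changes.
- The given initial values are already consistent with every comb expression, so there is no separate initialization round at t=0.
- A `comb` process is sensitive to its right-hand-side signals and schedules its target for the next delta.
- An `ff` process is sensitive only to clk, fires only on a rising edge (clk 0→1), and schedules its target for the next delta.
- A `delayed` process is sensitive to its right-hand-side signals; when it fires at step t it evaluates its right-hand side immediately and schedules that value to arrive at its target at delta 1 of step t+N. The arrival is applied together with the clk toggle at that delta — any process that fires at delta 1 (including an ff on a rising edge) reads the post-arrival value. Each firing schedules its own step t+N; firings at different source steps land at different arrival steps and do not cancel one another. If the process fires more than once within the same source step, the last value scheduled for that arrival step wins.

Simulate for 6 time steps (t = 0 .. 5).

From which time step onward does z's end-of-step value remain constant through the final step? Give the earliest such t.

2

t0.Δ0 p=1 r=1 q=1 u=1 y=1 z=0 x=0 v=0 n0=1 n1=0 clk=0
t0.Δ1 p=1 r=1 q=1 u=1 y=1 z=0 x=0 v=0 n0=1 n1=0 clk=1
t0.Δ2 p=1 r=1 q=1 u=1 y=1 z=0 x=1 v=0 n0=1 n1=0 clk=1
t0.Δ3 p=0 r=1 q=1 u=1 y=1 z=0 x=1 v=0 n0=1 n1=0 clk=1
t1.Δ0 p=0 r=1 q=1 u=1 y=1 z=0 x=1 v=0 n0=1 n1=0 clk=1
t1.Δ1 p=0 r=1 q=1 u=1 y=1 z=0 x=1 v=0 n0=1 n1=0 clk=0
t2.Δ0 p=0 r=1 q=1 u=1 y=1 z=0 x=1 v=0 n0=1 n1=0 clk=0
t2.Δ1 p=0 r=1 q=1 u=1 y=1 z=0 x=1 v=0 n0=1 n1=0 clk=1
t2.Δ2 p=0 r=1 q=1 u=1 y=1 z=0 x=1 v=0 n0=1 n1=1 clk=1
t2.Δ3 p=0 r=1 q=1 u=1 y=1 z=1 x=1 v=0 n0=1 n1=1 clk=1
t2.Δ4 p=1 r=1 q=1 u=1 y=0 z=1 x=1 v=0 n0=1 n1=1 clk=1
t3.Δ0 p=1 r=1 q=1 u=1 y=0 z=1 x=1 v=0 n0=1 n1=1 clk=1
t3.Δ1 p=1 r=1 q=1 u=1 y=0 z=1 x=1 v=0 n0=1 n1=1 clk=0
t4.Δ0 p=1 r=1 q=1 u=1 y=0 z=1 x=1 v=0 n0=1 n1=1 clk=0
t4.Δ1 p=1 r=1 q=1 u=1 y=0 z=1 x=1 v=0 n0=1 n1=1 clk=1
t5.Δ0 p=1 r=1 q=1 u=1 y=0 z=1 x=1 v=0 n0=1 n1=1 clk=1
t5.Δ1 p=1 r=1 q=1 u=1 y=0 z=1 x=1 v=0 n0=1 n1=1 clk=0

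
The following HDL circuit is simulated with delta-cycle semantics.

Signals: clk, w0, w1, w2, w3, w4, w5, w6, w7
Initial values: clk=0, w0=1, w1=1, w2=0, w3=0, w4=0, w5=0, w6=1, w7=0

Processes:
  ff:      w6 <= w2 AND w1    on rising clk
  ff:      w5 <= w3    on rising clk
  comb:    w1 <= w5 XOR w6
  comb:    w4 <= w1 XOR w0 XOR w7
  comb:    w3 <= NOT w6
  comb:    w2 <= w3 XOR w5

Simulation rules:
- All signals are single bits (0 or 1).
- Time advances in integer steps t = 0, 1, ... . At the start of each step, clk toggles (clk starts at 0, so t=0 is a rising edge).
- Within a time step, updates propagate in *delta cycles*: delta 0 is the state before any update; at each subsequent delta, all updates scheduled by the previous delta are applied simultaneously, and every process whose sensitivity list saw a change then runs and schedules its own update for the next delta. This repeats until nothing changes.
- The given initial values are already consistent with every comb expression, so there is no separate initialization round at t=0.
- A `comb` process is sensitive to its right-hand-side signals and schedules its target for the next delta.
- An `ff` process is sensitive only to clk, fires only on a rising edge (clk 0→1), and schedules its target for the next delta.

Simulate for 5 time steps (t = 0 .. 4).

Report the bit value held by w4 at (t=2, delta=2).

t=0 Δ0: clk=0 w7=0 w6=1 w4=0 w5=0 w1=1 w2=0 w0=1 w3=0
  Δ1: clk:0→1
  Δ2: w6:1→0
  Δ3: w1:1→0, w3:0→1
  Δ4: w4:0→1, w2:0→1
  (4Δ to stable)
t=1 Δ0: clk=1 w7=0 w6=0 w4=1 w5=0 w1=0 w2=1 w0=1 w3=1
  Δ1: clk:1→0
  (1Δ to stable)
t=2 Δ0: clk=0 w7=0 w6=0 w4=1 w5=0 w1=0 w2=1 w0=1 w3=1
  Δ1: clk:0→1
  Δ2: w5:0→1
  Δ3: w1:0→1, w2:1→0
  Δ4: w4:1→0
  (4Δ to stable)
t=3 Δ0: clk=1 w7=0 w6=0 w4=0 w5=1 w1=1 w2=0 w0=1 w3=1
  Δ1: clk:1→0
  (1Δ to stable)
t=4 Δ0: clk=0 w7=0 w6=0 w4=0 w5=1 w1=1 w2=0 w0=1 w3=1
  Δ1: clk:0→1
  (1Δ to stable)

1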